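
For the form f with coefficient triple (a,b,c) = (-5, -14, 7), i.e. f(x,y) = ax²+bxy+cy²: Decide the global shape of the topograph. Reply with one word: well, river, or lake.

D = b²−4ac = (-14)² − 4·(-5)·7 = 336
D > 0 non-square ⇒ indefinite ⇒ periodic river

river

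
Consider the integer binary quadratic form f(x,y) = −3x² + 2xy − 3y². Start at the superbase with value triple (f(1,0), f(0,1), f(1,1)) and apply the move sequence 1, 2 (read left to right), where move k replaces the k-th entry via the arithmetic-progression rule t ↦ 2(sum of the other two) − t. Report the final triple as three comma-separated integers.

start (-3,-3,-4) = (f(1,0),f(0,1),f(1,1))
replace slot 1: 2·((-3)+(-4)) − (-3) = -11 → (-11,-3,-4)
replace slot 2: 2·((-11)+(-4)) − (-3) = -27 → (-11,-27,-4)

-11,-27,-4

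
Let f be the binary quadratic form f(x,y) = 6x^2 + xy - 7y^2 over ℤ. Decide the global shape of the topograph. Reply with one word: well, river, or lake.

D = b²−4ac = 1² − 4·6·(-7) = 169
D = 13² is a perfect square ⇒ form factors over ℤ ⇒ lakes

lake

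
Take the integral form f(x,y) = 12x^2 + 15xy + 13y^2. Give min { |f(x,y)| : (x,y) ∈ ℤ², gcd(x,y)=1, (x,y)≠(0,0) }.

translate: b→-9 (≡15 mod 24), so (12,15,13)→(12,-9,10)
flip: (12,-9,10)→(10,9,12)
reduced (well bottom): (10,9,12) with a≤c, −a<b≤a
well minimum = a = 10

10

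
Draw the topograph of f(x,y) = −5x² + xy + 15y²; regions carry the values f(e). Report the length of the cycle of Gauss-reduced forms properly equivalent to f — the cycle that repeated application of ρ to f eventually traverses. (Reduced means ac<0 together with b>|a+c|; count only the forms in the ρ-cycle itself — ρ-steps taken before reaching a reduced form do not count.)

D = 301, ⌊√D⌋ = 17
descent: ρ → (15,-1,-5)
descent: ρ → (-5,11,9)  [lands on river]
river: ρ → (9,7,-7)
river: ρ → (-7,7,9)
river: ρ → (9,11,-5)
river: ρ → (-5,9,11)
river: ρ → (11,13,-3)
river: ρ → (-3,17,1)
river: ρ → (1,17,-3)
river: ρ → (-3,13,11)
river: ρ → (11,9,-5)
ρ-cycle length = 10 (tail of 2 descent steps not counted)

10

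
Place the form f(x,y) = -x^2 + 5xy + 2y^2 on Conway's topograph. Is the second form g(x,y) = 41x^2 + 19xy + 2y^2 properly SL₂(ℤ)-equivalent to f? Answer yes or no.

D₁ = 33, D₂ = 33
river cycle of f (length 4): (2, 3, -3), (-3, 3, 2), (2, 5, -1), (-1, 5, 2)
river cycle of g (length 4): (2, 5, -1), (-1, 5, 2), (2, 3, -3), (-3, 3, 2)
cycles coincide ⇒ equivalent

yes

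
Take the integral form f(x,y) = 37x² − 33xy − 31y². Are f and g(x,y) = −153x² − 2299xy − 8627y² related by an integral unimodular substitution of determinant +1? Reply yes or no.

D₁ = 5677, D₂ = 5677
river cycle of f (length 36): (-31, 33, 37), (37, 41, -27), (-27, 67, 11), (11, 65, -33), (-33, 67, 9), (9, 59, -61), (-61, 63, 7), (7, 63, -61), (-61, 59, 9), (9, 67, -33), … (26 more)
river cycle of g (length 36): (-27, 67, 11), (11, 65, -33), (-33, 67, 9), (9, 59, -61), (-61, 63, 7), (7, 63, -61), (-61, 59, 9), (9, 67, -33), (-33, 65, 11), (11, 67, -27), … (26 more)
cycles coincide ⇒ equivalent

yes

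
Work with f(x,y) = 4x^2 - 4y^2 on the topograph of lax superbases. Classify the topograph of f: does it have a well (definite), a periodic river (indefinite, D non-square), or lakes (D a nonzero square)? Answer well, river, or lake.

D = b²−4ac = 0² − 4·4·(-4) = 64
D = 8² is a perfect square ⇒ form factors over ℤ ⇒ lakes

lake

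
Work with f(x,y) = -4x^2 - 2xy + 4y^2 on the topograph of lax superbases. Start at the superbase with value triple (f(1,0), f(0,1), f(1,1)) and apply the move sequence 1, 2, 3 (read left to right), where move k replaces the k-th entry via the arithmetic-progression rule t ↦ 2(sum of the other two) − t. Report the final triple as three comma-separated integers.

start (-4,4,-2) = (f(1,0),f(0,1),f(1,1))
replace slot 1: 2·(4+(-2)) − (-4) = 8 → (8,4,-2)
replace slot 2: 2·(8+(-2)) − 4 = 8 → (8,8,-2)
replace slot 3: 2·(8+8) − (-2) = 34 → (8,8,34)

8,8,34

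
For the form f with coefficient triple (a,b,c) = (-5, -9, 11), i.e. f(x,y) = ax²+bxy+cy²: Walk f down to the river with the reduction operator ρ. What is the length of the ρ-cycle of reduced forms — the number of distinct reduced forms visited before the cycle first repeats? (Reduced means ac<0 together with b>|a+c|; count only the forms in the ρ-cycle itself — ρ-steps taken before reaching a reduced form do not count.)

D = 301, ⌊√D⌋ = 17
descent: ρ → (11,9,-5)  [lands on river]
river: ρ → (-5,11,9)
river: ρ → (9,7,-7)
river: ρ → (-7,7,9)
river: ρ → (9,11,-5)
river: ρ → (-5,9,11)
river: ρ → (11,13,-3)
river: ρ → (-3,17,1)
river: ρ → (1,17,-3)
river: ρ → (-3,13,11)
ρ-cycle length = 10 (tail of 1 descent step not counted)

10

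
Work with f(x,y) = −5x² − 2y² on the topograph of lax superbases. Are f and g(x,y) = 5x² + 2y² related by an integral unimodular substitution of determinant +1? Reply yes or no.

D₁ = -40, D₂ = -40
f is negative-definite; reduce −f:
−f: flip: (5,0,2)→(2,0,5)
−f: reduced (well bottom): (2,0,5) with a≤c, −a<b≤a
flip sign back: reduced form of f is (-2,0,-5)
g: flip: (5,0,2)→(2,0,5)
g: reduced (well bottom): (2,0,5) with a≤c, −a<b≤a
reduced forms (-2, 0, -5) vs (2, 0, 5) ⇒ inequivalent

no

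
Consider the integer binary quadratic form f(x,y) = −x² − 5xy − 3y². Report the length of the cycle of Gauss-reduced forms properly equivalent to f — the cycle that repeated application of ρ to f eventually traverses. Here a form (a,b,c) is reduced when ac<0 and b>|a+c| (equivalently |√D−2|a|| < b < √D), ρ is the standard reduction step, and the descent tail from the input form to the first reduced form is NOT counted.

D = 13, ⌊√D⌋ = 3
descent: ρ → (-3,-1,1)
descent: ρ → (1,3,-1)  [lands on river]
river: ρ → (-1,3,1)
ρ-cycle length = 2 (tail of 2 descent steps not counted)

2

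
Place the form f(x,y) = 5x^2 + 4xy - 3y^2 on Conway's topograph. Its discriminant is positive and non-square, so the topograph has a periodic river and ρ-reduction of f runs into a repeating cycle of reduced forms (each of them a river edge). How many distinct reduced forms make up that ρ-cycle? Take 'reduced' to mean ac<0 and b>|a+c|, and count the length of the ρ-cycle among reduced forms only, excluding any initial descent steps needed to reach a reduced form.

D = 76, ⌊√D⌋ = 8
river: ρ → (-3,8,1)
river: ρ → (1,8,-3)
river: ρ → (-3,4,5)
river: ρ → (5,6,-2)
river: ρ → (-2,6,5)
river: ρ → (5,4,-3)
ρ-cycle length = 6 (tail of 0 descent steps not counted)

6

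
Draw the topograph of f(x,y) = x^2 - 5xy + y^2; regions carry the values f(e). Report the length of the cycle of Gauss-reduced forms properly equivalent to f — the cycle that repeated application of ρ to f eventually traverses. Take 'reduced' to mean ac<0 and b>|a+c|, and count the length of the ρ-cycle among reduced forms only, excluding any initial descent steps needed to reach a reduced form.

D = 21, ⌊√D⌋ = 4
descent: ρ → (1,3,-3)  [lands on river]
river: ρ → (-3,3,1)
ρ-cycle length = 2 (tail of 1 descent step not counted)

2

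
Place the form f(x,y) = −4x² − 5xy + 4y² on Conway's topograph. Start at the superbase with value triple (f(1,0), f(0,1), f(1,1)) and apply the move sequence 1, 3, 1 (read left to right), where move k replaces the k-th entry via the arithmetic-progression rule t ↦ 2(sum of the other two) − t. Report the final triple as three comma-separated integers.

start (-4,4,-5) = (f(1,0),f(0,1),f(1,1))
replace slot 1: 2·(4+(-5)) − (-4) = 2 → (2,4,-5)
replace slot 3: 2·(2+4) − (-5) = 17 → (2,4,17)
replace slot 1: 2·(4+17) − 2 = 40 → (40,4,17)

40,4,17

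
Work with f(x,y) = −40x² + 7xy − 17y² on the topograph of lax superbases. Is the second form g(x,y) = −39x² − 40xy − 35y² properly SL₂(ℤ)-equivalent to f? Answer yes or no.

D₁ = -2671, D₂ = -3860
discriminants differ ⇒ not SL₂(ℤ)-equivalent

no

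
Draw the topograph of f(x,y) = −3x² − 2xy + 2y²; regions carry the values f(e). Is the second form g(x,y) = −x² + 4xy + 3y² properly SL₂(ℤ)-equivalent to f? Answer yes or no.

D₁ = 28, D₂ = 28
river cycle of f (length 4): (2, 2, -3), (-3, 4, 1), (1, 4, -3), (-3, 2, 2)
river cycle of g (length 4): (3, 2, -2), (-2, 2, 3), (3, 4, -1), (-1, 4, 3)
cycles differ ⇒ inequivalent

no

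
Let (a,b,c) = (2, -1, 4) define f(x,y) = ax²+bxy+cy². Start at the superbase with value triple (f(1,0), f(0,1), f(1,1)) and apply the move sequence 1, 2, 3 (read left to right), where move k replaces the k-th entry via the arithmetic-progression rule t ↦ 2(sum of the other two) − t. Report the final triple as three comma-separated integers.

start (2,4,5) = (f(1,0),f(0,1),f(1,1))
replace slot 1: 2·(4+5) − 2 = 16 → (16,4,5)
replace slot 2: 2·(16+5) − 4 = 38 → (16,38,5)
replace slot 3: 2·(16+38) − 5 = 103 → (16,38,103)

16,38,103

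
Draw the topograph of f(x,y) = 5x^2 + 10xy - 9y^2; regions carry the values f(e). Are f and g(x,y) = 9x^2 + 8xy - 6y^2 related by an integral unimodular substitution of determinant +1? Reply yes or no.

D₁ = 280, D₂ = 280
river cycle of f (length 6): (-9, 8, 6), (6, 16, -1), (-1, 16, 6), (6, 8, -9), (-9, 10, 5), (5, 10, -9)
river cycle of g (length 6): (-6, 16, 1), (1, 16, -6), (-6, 8, 9), (9, 10, -5), (-5, 10, 9), (9, 8, -6)
cycles differ ⇒ inequivalent

no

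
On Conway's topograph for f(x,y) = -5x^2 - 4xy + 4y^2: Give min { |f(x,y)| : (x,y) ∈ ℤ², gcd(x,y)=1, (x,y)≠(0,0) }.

descent: ρ → (4,4,-5)  [lands on river]
river: ρ → (-5,6,3)
river: ρ → (3,6,-5)
river: ρ → (-5,4,4)
closes: descent 1, river 4
min |a| on river = 3

3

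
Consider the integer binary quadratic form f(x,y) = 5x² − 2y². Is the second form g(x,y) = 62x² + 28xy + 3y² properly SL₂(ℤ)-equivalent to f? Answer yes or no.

D₁ = 40, D₂ = 40
river cycle of f (length 6): (-2, 4, 3), (3, 2, -3), (-3, 4, 2), (2, 4, -3), (-3, 2, 3), (3, 4, -2)
river cycle of g (length 6): (3, 2, -3), (-3, 4, 2), (2, 4, -3), (-3, 2, 3), (3, 4, -2), (-2, 4, 3)
cycles coincide ⇒ equivalent

yes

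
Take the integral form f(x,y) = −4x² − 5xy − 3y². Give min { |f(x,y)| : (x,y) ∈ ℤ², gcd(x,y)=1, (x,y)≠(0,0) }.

translate: b→-3 (≡5 mod 8), so (4,5,3)→(4,-3,2)
flip: (4,-3,2)→(2,3,4)
translate: b→-1 (≡3 mod 4), so (2,3,4)→(2,-1,3)
reduced (well bottom): (2,-1,3) with a≤c, −a<b≤a
well minimum |f| = |-2| = 2 (negative-definite)

2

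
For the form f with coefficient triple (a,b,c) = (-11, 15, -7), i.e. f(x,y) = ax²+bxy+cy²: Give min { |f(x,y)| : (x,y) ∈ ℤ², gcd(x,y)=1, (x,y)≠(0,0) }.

translate: b→7 (≡-15 mod 22), so (11,-15,7)→(11,7,3)
flip: (11,7,3)→(3,-7,11)
translate: b→-1 (≡-7 mod 6), so (3,-7,11)→(3,-1,7)
reduced (well bottom): (3,-1,7) with a≤c, −a<b≤a
well minimum |f| = |-3| = 3 (negative-definite)

3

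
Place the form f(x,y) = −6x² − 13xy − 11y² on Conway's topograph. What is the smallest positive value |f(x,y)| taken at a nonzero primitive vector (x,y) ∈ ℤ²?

translate: b→1 (≡13 mod 12), so (6,13,11)→(6,1,4)
flip: (6,1,4)→(4,-1,6)
reduced (well bottom): (4,-1,6) with a≤c, −a<b≤a
well minimum |f| = |-4| = 4 (negative-definite)

4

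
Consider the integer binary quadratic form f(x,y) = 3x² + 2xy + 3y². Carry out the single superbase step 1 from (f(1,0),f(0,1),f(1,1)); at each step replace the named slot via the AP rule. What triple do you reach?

start (3,3,8) = (f(1,0),f(0,1),f(1,1))
replace slot 1: 2·(3+8) − 3 = 19 → (19,3,8)

19,3,8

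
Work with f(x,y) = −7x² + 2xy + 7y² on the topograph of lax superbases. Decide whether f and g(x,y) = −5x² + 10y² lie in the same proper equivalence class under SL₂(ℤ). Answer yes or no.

D₁ = 200, D₂ = 200
river cycle of f (length 6): (7, 12, -2), (-2, 12, 7), (7, 2, -7), (-7, 12, 2), (2, 12, -7), (-7, 2, 7)
river cycle of g (length 2): (-5, 10, 5), (5, 10, -5)
cycles differ ⇒ inequivalent

no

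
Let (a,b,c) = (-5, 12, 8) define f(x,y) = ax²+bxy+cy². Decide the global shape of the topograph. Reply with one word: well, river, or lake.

D = b²−4ac = 12² − 4·(-5)·8 = 304
D > 0 non-square ⇒ indefinite ⇒ periodic river

river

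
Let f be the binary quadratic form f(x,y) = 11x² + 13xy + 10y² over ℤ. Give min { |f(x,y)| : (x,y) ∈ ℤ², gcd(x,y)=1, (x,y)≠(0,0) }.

translate: b→-9 (≡13 mod 22), so (11,13,10)→(11,-9,8)
flip: (11,-9,8)→(8,9,11)
translate: b→-7 (≡9 mod 16), so (8,9,11)→(8,-7,10)
reduced (well bottom): (8,-7,10) with a≤c, −a<b≤a
well minimum = a = 8

8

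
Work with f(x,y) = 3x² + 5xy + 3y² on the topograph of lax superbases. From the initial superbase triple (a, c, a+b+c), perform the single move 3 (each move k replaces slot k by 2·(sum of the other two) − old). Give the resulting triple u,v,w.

start (3,3,11) = (f(1,0),f(0,1),f(1,1))
replace slot 3: 2·(3+3) − 11 = 1 → (3,3,1)

3,3,1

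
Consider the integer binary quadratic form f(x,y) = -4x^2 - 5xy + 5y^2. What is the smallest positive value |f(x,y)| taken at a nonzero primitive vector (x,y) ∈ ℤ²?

descent: ρ → (5,5,-4)  [lands on river]
river: ρ → (-4,3,6)
river: ρ → (6,9,-1)
river: ρ → (-1,9,6)
river: ρ → (6,3,-4)
river: ρ → (-4,5,5)
closes: descent 1, river 6
min |a| on river = 1

1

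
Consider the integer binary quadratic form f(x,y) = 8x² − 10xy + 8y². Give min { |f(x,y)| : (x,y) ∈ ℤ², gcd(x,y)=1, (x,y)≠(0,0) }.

translate: b→6 (≡-10 mod 16), so (8,-10,8)→(8,6,6)
flip: (8,6,6)→(6,-6,8)
translate: b→6 (≡-6 mod 12), so (6,-6,8)→(6,6,8)
reduced (well bottom): (6,6,8) with a≤c, −a<b≤a
well minimum = a = 6

6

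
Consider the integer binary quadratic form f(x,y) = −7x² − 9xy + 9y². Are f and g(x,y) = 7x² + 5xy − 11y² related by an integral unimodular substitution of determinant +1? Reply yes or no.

D₁ = 333, D₂ = 333
river cycle of f (length 6): (9, 9, -7), (-7, 5, 11), (11, 17, -1), (-1, 17, 11), (11, 5, -7), (-7, 9, 9)
river cycle of g (length 6): (-11, 17, 1), (1, 17, -11), (-11, 5, 7), (7, 9, -9), (-9, 9, 7), (7, 5, -11)
cycles differ ⇒ inequivalent

no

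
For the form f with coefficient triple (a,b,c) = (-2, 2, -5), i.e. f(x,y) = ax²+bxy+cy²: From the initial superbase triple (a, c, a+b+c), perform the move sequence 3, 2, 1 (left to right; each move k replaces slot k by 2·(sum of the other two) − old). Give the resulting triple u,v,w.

start (-2,-5,-5) = (f(1,0),f(0,1),f(1,1))
replace slot 3: 2·((-2)+(-5)) − (-5) = -9 → (-2,-5,-9)
replace slot 2: 2·((-2)+(-9)) − (-5) = -17 → (-2,-17,-9)
replace slot 1: 2·((-17)+(-9)) − (-2) = -50 → (-50,-17,-9)

-50,-17,-9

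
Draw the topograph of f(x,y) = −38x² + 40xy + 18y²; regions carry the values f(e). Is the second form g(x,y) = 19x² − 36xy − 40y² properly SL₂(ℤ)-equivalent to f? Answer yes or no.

D₁ = 4336, D₂ = 4336
river cycle of f (length 24): (18, 32, -46), (-46, 60, 4), (4, 60, -46), (-46, 32, 18), (18, 40, -38), (-38, 36, 20), (20, 44, -30), (-30, 16, 34), (34, 52, -12), (-12, 44, 50), … (14 more)
river cycle of g (length 44): (-40, 36, 19), (19, 40, -36), (-36, 32, 23), (23, 60, -8), (-8, 52, 51), (51, 50, -9), (-9, 58, 27), (27, 50, -17), (-17, 52, 24), (24, 44, -25), … (34 more)
cycles differ ⇒ inequivalent

no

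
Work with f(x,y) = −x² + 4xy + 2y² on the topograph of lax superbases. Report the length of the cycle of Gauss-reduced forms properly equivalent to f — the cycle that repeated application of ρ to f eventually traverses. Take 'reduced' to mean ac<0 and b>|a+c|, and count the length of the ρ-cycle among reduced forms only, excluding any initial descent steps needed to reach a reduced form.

D = 24, ⌊√D⌋ = 4
river: ρ → (2,4,-1)
river: ρ → (-1,4,2)
ρ-cycle length = 2 (tail of 0 descent steps not counted)

2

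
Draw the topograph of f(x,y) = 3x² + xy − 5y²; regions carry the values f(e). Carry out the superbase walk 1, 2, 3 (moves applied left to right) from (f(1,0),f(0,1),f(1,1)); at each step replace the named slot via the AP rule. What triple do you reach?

start (3,-5,-1) = (f(1,0),f(0,1),f(1,1))
replace slot 1: 2·((-5)+(-1)) − 3 = -15 → (-15,-5,-1)
replace slot 2: 2·((-15)+(-1)) − (-5) = -27 → (-15,-27,-1)
replace slot 3: 2·((-15)+(-27)) − (-1) = -83 → (-15,-27,-83)

-15,-27,-83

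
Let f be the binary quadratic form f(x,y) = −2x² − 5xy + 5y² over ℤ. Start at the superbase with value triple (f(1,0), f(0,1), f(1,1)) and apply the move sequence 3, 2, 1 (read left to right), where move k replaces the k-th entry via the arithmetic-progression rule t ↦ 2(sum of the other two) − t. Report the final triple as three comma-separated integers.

start (-2,5,-2) = (f(1,0),f(0,1),f(1,1))
replace slot 3: 2·((-2)+5) − (-2) = 8 → (-2,5,8)
replace slot 2: 2·((-2)+8) − 5 = 7 → (-2,7,8)
replace slot 1: 2·(7+8) − (-2) = 32 → (32,7,8)

32,7,8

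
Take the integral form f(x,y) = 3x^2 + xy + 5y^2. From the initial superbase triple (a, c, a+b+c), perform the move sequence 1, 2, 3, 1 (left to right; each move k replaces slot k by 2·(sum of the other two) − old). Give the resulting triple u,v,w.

start (3,5,9) = (f(1,0),f(0,1),f(1,1))
replace slot 1: 2·(5+9) − 3 = 25 → (25,5,9)
replace slot 2: 2·(25+9) − 5 = 63 → (25,63,9)
replace slot 3: 2·(25+63) − 9 = 167 → (25,63,167)
replace slot 1: 2·(63+167) − 25 = 435 → (435,63,167)

435,63,167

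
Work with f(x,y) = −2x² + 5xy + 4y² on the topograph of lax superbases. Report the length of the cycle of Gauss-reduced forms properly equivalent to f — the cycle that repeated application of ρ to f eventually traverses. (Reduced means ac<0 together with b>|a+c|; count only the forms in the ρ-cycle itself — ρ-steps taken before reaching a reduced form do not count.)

D = 57, ⌊√D⌋ = 7
river: ρ → (4,3,-3)
river: ρ → (-3,3,4)
river: ρ → (4,5,-2)
river: ρ → (-2,7,1)
river: ρ → (1,7,-2)
river: ρ → (-2,5,4)
ρ-cycle length = 6 (tail of 0 descent steps not counted)

6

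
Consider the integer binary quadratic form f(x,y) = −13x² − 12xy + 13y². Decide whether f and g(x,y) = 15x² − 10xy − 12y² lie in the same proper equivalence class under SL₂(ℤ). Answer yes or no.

D₁ = 820, D₂ = 820
river cycle of f (length 12): (13, 12, -13), (-13, 14, 12), (12, 10, -15), (-15, 20, 7), (7, 22, -12), (-12, 26, 3), (3, 28, -3), (-3, 26, 12), (12, 22, -7), (-7, 20, 15), … (2 more)
river cycle of g (length 12): (-12, 10, 15), (15, 20, -7), (-7, 22, 12), (12, 26, -3), (-3, 28, 3), (3, 26, -12), (-12, 22, 7), (7, 20, -15), (-15, 10, 12), (12, 14, -13), … (2 more)
cycles differ ⇒ inequivalent

no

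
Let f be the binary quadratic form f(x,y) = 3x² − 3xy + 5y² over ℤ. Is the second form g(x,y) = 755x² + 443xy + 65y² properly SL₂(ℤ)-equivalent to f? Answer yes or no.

D₁ = -51, D₂ = -51
f: translate: b→3 (≡-3 mod 6), so (3,-3,5)→(3,3,5)
f: reduced (well bottom): (3,3,5) with a≤c, −a<b≤a
g: flip: (755,443,65)→(65,-443,755)
g: translate: b→-53 (≡-443 mod 130), so (65,-443,755)→(65,-53,11)
g: flip: (65,-53,11)→(11,53,65)
g: translate: b→9 (≡53 mod 22), so (11,53,65)→(11,9,3)
g: flip: (11,9,3)→(3,-9,11)
g: translate: b→3 (≡-9 mod 6), so (3,-9,11)→(3,3,5)
g: reduced (well bottom): (3,3,5) with a≤c, −a<b≤a
reduced forms (3, 3, 5) vs (3, 3, 5) ⇒ equivalent

yes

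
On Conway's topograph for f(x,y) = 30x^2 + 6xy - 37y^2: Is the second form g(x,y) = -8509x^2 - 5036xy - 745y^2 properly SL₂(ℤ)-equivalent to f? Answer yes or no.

D₁ = 4476, D₂ = 4476
river cycle of f (length 14): (30, 66, -1), (-1, 66, 30), (30, 54, -13), (-13, 50, 38), (38, 26, -25), (-25, 24, 39), (39, 54, -10), (-10, 66, 3), (3, 66, -10), (-10, 54, 39), … (4 more)
river cycle of g (length 14): (-1, 66, 30), (30, 54, -13), (-13, 50, 38), (38, 26, -25), (-25, 24, 39), (39, 54, -10), (-10, 66, 3), (3, 66, -10), (-10, 54, 39), (39, 24, -25), … (4 more)
cycles coincide ⇒ equivalent

yes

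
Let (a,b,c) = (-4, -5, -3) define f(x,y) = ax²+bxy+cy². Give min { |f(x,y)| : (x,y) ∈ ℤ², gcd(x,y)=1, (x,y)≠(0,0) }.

translate: b→-3 (≡5 mod 8), so (4,5,3)→(4,-3,2)
flip: (4,-3,2)→(2,3,4)
translate: b→-1 (≡3 mod 4), so (2,3,4)→(2,-1,3)
reduced (well bottom): (2,-1,3) with a≤c, −a<b≤a
well minimum |f| = |-2| = 2 (negative-definite)

2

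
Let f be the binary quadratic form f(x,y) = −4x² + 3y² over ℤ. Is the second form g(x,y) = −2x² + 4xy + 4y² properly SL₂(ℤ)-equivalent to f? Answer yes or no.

D₁ = 48, D₂ = 48
river cycle of f (length 2): (3, 6, -1), (-1, 6, 3)
river cycle of g (length 2): (4, 4, -2), (-2, 4, 4)
cycles differ ⇒ inequivalent

no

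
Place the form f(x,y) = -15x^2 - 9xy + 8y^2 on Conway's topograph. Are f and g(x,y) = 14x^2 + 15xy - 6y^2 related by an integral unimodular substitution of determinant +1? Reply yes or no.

D₁ = 561, D₂ = 561
river cycle of f (length 10): (8, 9, -15), (-15, 21, 2), (2, 23, -4), (-4, 17, 17), (17, 17, -4), (-4, 23, 2), (2, 21, -15), (-15, 9, 8), (8, 23, -1), (-1, 23, 8)
river cycle of g (length 16): (-6, 21, 5), (5, 19, -10), (-10, 21, 3), (3, 21, -10), (-10, 19, 5), (5, 21, -6), (-6, 15, 14), (14, 13, -7), (-7, 15, 12), (12, 9, -10), … (6 more)
cycles differ ⇒ inequivalent

no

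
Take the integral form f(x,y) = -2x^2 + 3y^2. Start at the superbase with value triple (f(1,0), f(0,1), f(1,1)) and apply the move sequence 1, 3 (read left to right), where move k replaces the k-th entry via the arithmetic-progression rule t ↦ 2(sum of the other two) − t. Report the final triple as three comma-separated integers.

start (-2,3,1) = (f(1,0),f(0,1),f(1,1))
replace slot 1: 2·(3+1) − (-2) = 10 → (10,3,1)
replace slot 3: 2·(10+3) − 1 = 25 → (10,3,25)

10,3,25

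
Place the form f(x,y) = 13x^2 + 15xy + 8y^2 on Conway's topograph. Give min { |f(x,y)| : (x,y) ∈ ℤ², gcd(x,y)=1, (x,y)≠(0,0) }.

translate: b→-11 (≡15 mod 26), so (13,15,8)→(13,-11,6)
flip: (13,-11,6)→(6,11,13)
translate: b→-1 (≡11 mod 12), so (6,11,13)→(6,-1,8)
reduced (well bottom): (6,-1,8) with a≤c, −a<b≤a
well minimum = a = 6

6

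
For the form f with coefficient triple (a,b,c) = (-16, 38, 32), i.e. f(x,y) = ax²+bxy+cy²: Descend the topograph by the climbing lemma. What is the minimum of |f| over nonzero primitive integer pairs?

river: ρ → (32,26,-22)
river: ρ → (-22,18,36)
river: ρ → (36,54,-4)
river: ρ → (-4,58,8)
river: ρ → (8,54,-18)
river: ρ → (-18,54,8)
river: ρ → (8,58,-4)
river: ρ → (-4,54,36)
river: ρ → (36,18,-22)
river: ρ → (-22,26,32)
river: ρ → (32,38,-16)
river: ρ → (-16,58,2)
river: ρ → (2,58,-16)
river: ρ → (-16,38,32)
closes: descent 0, river 14
min |a| on river = 2

2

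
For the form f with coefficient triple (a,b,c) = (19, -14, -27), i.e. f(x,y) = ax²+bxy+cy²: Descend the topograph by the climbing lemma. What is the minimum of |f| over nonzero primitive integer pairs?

descent: ρ → (-27,14,19)  [lands on river]
river: ρ → (19,24,-22)
river: ρ → (-22,20,21)
river: ρ → (21,22,-21)
river: ρ → (-21,20,22)
river: ρ → (22,24,-19)
river: ρ → (-19,14,27)
river: ρ → (27,40,-6)
river: ρ → (-6,44,13)
river: ρ → (13,34,-21)
river: ρ → (-21,8,26)
river: ρ → (26,44,-3)
river: ρ → (-3,46,11)
river: ρ → (11,42,-11)
river: ρ → (-11,46,3)
river: ρ → (3,44,-26)
river: ρ → (-26,8,21)
river: ρ → (21,34,-13)
river: ρ → (-13,44,6)
river: ρ → (6,40,-27)
closes: descent 1, river 20
min |a| on river = 3

3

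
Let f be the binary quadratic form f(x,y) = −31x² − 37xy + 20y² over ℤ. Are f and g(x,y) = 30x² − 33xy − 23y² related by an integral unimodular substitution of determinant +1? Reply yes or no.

D₁ = 3849, D₂ = 3849
river cycle of f (length 60): (20, 37, -31), (-31, 25, 26), (26, 27, -30), (-30, 33, 23), (23, 59, -4), (-4, 61, 8), (8, 51, -39), (-39, 27, 20), (20, 53, -13), (-13, 51, 24), … (50 more)
river cycle of g (length 60): (-23, 33, 30), (30, 27, -26), (-26, 25, 31), (31, 37, -20), (-20, 43, 25), (25, 57, -6), (-6, 51, 52), (52, 53, -5), (-5, 57, 30), (30, 3, -32), … (50 more)
cycles differ ⇒ inequivalent

no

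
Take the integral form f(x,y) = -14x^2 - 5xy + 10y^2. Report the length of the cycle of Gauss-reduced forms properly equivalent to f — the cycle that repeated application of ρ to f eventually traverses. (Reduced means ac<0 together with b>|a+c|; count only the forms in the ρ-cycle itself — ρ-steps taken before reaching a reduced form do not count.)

D = 585, ⌊√D⌋ = 24
descent: ρ → (10,5,-14)  [lands on river]
river: ρ → (-14,23,1)
river: ρ → (1,23,-14)
river: ρ → (-14,5,10)
river: ρ → (10,15,-9)
river: ρ → (-9,21,4)
river: ρ → (4,19,-14)
river: ρ → (-14,9,9)
river: ρ → (9,9,-14)
river: ρ → (-14,19,4)
river: ρ → (4,21,-9)
river: ρ → (-9,15,10)
ρ-cycle length = 12 (tail of 1 descent step not counted)

12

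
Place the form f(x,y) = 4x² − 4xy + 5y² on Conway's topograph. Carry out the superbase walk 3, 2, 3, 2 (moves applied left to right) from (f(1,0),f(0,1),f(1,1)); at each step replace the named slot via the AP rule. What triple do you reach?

start (4,5,5) = (f(1,0),f(0,1),f(1,1))
replace slot 3: 2·(4+5) − 5 = 13 → (4,5,13)
replace slot 2: 2·(4+13) − 5 = 29 → (4,29,13)
replace slot 3: 2·(4+29) − 13 = 53 → (4,29,53)
replace slot 2: 2·(4+53) − 29 = 85 → (4,85,53)

4,85,53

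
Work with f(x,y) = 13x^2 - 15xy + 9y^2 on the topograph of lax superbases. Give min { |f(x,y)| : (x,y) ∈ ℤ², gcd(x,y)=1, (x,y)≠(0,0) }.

translate: b→11 (≡-15 mod 26), so (13,-15,9)→(13,11,7)
flip: (13,11,7)→(7,-11,13)
translate: b→3 (≡-11 mod 14), so (7,-11,13)→(7,3,9)
reduced (well bottom): (7,3,9) with a≤c, −a<b≤a
well minimum = a = 7

7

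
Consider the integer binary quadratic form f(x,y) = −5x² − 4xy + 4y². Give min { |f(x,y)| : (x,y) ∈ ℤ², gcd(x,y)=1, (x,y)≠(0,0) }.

descent: ρ → (4,4,-5)  [lands on river]
river: ρ → (-5,6,3)
river: ρ → (3,6,-5)
river: ρ → (-5,4,4)
closes: descent 1, river 4
min |a| on river = 3

3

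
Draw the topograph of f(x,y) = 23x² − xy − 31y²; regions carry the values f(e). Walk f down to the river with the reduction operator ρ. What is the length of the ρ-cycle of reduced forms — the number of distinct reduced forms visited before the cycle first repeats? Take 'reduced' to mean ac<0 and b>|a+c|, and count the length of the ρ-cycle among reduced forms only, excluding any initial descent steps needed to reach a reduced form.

D = 2853, ⌊√D⌋ = 53
descent: ρ → (-31,1,23)
descent: ρ → (23,45,-9)  [lands on river]
river: ρ → (-9,45,23)
river: ρ → (23,47,-7)
river: ρ → (-7,51,9)
river: ρ → (9,39,-37)
river: ρ → (-37,35,11)
river: ρ → (11,53,-1)
river: ρ → (-1,53,11)
river: ρ → (11,35,-37)
river: ρ → (-37,39,9)
river: ρ → (9,51,-7)
river: ρ → (-7,47,23)
ρ-cycle length = 12 (tail of 2 descent steps not counted)

12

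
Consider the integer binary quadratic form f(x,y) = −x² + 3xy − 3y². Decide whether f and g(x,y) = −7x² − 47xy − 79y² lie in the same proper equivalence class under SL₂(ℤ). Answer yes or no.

D₁ = -3, D₂ = -3
f is negative-definite; reduce −f:
−f: translate: b→1 (≡-3 mod 2), so (1,-3,3)→(1,1,1)
−f: reduced (well bottom): (1,1,1) with a≤c, −a<b≤a
flip sign back: reduced form of f is (-1,-1,-1)
g is negative-definite; reduce −g:
−g: translate: b→5 (≡47 mod 14), so (7,47,79)→(7,5,1)
−g: flip: (7,5,1)→(1,-5,7)
−g: translate: b→1 (≡-5 mod 2), so (1,-5,7)→(1,1,1)
−g: reduced (well bottom): (1,1,1) with a≤c, −a<b≤a
flip sign back: reduced form of g is (-1,-1,-1)
reduced forms (-1, -1, -1) vs (-1, -1, -1) ⇒ equivalent

yes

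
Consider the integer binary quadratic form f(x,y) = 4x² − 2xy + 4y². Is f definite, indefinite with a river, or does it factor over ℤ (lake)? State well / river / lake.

D = b²−4ac = (-2)² − 4·4·4 = -60
D < 0 ⇒ definite ⇒ every region one sign ⇒ single well

well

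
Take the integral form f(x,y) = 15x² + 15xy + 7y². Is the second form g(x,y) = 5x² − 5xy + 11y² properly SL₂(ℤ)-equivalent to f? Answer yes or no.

D₁ = -195, D₂ = -195
f: flip: (15,15,7)→(7,-15,15)
f: translate: b→-1 (≡-15 mod 14), so (7,-15,15)→(7,-1,7)
f: flip: (7,-1,7)→(7,1,7)
f: reduced (well bottom): (7,1,7) with a≤c, −a<b≤a
g: translate: b→5 (≡-5 mod 10), so (5,-5,11)→(5,5,11)
g: reduced (well bottom): (5,5,11) with a≤c, −a<b≤a
reduced forms (7, 1, 7) vs (5, 5, 11) ⇒ inequivalent

no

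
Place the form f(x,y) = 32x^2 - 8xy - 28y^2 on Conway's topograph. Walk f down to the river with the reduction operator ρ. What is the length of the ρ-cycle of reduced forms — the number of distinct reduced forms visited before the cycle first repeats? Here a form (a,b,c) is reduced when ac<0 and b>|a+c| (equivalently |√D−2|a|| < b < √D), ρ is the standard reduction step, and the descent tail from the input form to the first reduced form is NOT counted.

D = 3648, ⌊√D⌋ = 60
descent: ρ → (-28,8,32)  [lands on river]
river: ρ → (32,56,-4)
river: ρ → (-4,56,32)
river: ρ → (32,8,-28)
river: ρ → (-28,48,12)
river: ρ → (12,48,-28)
ρ-cycle length = 6 (tail of 1 descent step not counted)

6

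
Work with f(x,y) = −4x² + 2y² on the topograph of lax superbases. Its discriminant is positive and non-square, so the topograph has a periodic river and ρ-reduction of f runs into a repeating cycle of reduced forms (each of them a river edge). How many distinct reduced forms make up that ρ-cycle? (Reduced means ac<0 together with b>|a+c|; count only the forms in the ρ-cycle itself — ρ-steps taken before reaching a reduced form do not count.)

D = 32, ⌊√D⌋ = 5
descent: ρ → (2,4,-2)  [lands on river]
river: ρ → (-2,4,2)
ρ-cycle length = 2 (tail of 1 descent step not counted)

2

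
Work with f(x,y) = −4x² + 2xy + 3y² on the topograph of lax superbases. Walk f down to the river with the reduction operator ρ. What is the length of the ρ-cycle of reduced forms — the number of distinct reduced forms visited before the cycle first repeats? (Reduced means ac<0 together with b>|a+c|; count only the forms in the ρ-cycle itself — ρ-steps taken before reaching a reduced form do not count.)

D = 52, ⌊√D⌋ = 7
river: ρ → (3,4,-3)
river: ρ → (-3,2,4)
river: ρ → (4,6,-1)
river: ρ → (-1,6,4)
river: ρ → (4,2,-3)
river: ρ → (-3,4,3)
river: ρ → (3,2,-4)
river: ρ → (-4,6,1)
river: ρ → (1,6,-4)
river: ρ → (-4,2,3)
ρ-cycle length = 10 (tail of 0 descent steps not counted)

10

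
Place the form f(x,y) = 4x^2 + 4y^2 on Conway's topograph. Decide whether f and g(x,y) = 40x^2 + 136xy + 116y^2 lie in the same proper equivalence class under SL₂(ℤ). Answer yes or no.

D₁ = -64, D₂ = -64
f: reduced (well bottom): (4,0,4) with a≤c, −a<b≤a
g: translate: b→-24 (≡136 mod 80), so (40,136,116)→(40,-24,4)
g: flip: (40,-24,4)→(4,24,40)
g: translate: b→0 (≡24 mod 8), so (4,24,40)→(4,0,4)
g: reduced (well bottom): (4,0,4) with a≤c, −a<b≤a
reduced forms (4, 0, 4) vs (4, 0, 4) ⇒ equivalent

yes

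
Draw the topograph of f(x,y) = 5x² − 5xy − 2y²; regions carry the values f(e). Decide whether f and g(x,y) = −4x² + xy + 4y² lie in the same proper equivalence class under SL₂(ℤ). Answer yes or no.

D₁ = 65, D₂ = 65
river cycle of f (length 6): (-2, 5, 5), (5, 5, -2), (-2, 7, 2), (2, 5, -5), (-5, 5, 2), (2, 7, -2)
river cycle of g (length 6): (4, 7, -1), (-1, 7, 4), (4, 1, -4), (-4, 7, 1), (1, 7, -4), (-4, 1, 4)
cycles differ ⇒ inequivalent

no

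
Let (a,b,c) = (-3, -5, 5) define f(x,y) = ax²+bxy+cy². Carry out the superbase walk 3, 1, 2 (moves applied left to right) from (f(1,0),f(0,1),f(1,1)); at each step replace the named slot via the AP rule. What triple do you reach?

start (-3,5,-3) = (f(1,0),f(0,1),f(1,1))
replace slot 3: 2·((-3)+5) − (-3) = 7 → (-3,5,7)
replace slot 1: 2·(5+7) − (-3) = 27 → (27,5,7)
replace slot 2: 2·(27+7) − 5 = 63 → (27,63,7)

27,63,7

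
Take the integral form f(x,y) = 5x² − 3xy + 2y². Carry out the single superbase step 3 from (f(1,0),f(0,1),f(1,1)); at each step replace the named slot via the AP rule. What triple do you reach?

start (5,2,4) = (f(1,0),f(0,1),f(1,1))
replace slot 3: 2·(5+2) − 4 = 10 → (5,2,10)

5,2,10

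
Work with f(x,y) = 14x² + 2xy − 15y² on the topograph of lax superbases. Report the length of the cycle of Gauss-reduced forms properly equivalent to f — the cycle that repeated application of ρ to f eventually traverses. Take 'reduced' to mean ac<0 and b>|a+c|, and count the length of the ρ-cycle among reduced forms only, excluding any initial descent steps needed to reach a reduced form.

D = 844, ⌊√D⌋ = 29
river: ρ → (-15,28,1)
river: ρ → (1,28,-15)
river: ρ → (-15,2,14)
river: ρ → (14,26,-3)
river: ρ → (-3,28,5)
river: ρ → (5,22,-18)
river: ρ → (-18,14,9)
river: ρ → (9,22,-10)
river: ρ → (-10,18,13)
river: ρ → (13,8,-15)
river: ρ → (-15,22,6)
river: ρ → (6,26,-7)
river: ρ → (-7,16,21)
river: ρ → (21,26,-2)
river: ρ → (-2,26,21)
river: ρ → (21,16,-7)
river: ρ → (-7,26,6)
river: ρ → (6,22,-15)
river: ρ → (-15,8,13)
river: ρ → (13,18,-10)
river: ρ → (-10,22,9)
river: ρ → (9,14,-18)
river: ρ → (-18,22,5)
river: ρ → (5,28,-3)
river: ρ → (-3,26,14)
river: ρ → (14,2,-15)
ρ-cycle length = 26 (tail of 0 descent steps not counted)

26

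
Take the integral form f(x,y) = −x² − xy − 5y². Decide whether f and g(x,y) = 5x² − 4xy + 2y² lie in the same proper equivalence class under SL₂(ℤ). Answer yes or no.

D₁ = -19, D₂ = -24
discriminants differ ⇒ not SL₂(ℤ)-equivalent

no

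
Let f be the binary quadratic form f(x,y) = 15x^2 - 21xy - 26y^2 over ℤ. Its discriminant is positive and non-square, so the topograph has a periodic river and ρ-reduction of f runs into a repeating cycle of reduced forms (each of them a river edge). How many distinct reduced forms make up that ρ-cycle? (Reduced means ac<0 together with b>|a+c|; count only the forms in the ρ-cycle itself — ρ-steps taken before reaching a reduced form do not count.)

D = 2001, ⌊√D⌋ = 44
descent: ρ → (-26,21,15)  [lands on river]
river: ρ → (15,39,-8)
river: ρ → (-8,41,10)
river: ρ → (10,39,-12)
river: ρ → (-12,33,19)
river: ρ → (19,43,-2)
river: ρ → (-2,41,40)
river: ρ → (40,39,-3)
river: ρ → (-3,39,40)
river: ρ → (40,41,-2)
river: ρ → (-2,43,19)
river: ρ → (19,33,-12)
river: ρ → (-12,39,10)
river: ρ → (10,41,-8)
river: ρ → (-8,39,15)
river: ρ → (15,21,-26)
river: ρ → (-26,31,10)
river: ρ → (10,29,-29)
river: ρ → (-29,29,10)
river: ρ → (10,31,-26)
ρ-cycle length = 20 (tail of 1 descent step not counted)

20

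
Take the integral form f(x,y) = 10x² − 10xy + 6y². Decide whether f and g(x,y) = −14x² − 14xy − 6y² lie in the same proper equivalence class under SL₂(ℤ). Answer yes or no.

D₁ = -140, D₂ = -140
f: translate: b→10 (≡-10 mod 20), so (10,-10,6)→(10,10,6)
f: flip: (10,10,6)→(6,-10,10)
f: translate: b→2 (≡-10 mod 12), so (6,-10,10)→(6,2,6)
f: reduced (well bottom): (6,2,6) with a≤c, −a<b≤a
g is negative-definite; reduce −g:
−g: flip: (14,14,6)→(6,-14,14)
−g: translate: b→-2 (≡-14 mod 12), so (6,-14,14)→(6,-2,6)
−g: flip: (6,-2,6)→(6,2,6)
−g: reduced (well bottom): (6,2,6) with a≤c, −a<b≤a
flip sign back: reduced form of g is (-6,-2,-6)
reduced forms (6, 2, 6) vs (-6, -2, -6) ⇒ inequivalent

no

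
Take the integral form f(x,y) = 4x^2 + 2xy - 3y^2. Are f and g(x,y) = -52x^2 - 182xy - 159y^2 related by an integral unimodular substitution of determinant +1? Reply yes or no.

D₁ = 52, D₂ = 52
river cycle of f (length 10): (-3, 4, 3), (3, 2, -4), (-4, 6, 1), (1, 6, -4), (-4, 2, 3), (3, 4, -3), (-3, 2, 4), (4, 6, -1), (-1, 6, 4), (4, 2, -3)
river cycle of g (length 10): (-3, 4, 3), (3, 2, -4), (-4, 6, 1), (1, 6, -4), (-4, 2, 3), (3, 4, -3), (-3, 2, 4), (4, 6, -1), (-1, 6, 4), (4, 2, -3)
cycles coincide ⇒ equivalent

yes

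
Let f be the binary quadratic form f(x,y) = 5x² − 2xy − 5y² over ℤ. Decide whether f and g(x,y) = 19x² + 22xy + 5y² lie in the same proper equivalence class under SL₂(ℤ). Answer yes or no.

D₁ = 104, D₂ = 104
river cycle of f (length 6): (-5, 2, 5), (5, 8, -2), (-2, 8, 5), (5, 2, -5), (-5, 8, 2), (2, 8, -5)
river cycle of g (length 6): (5, 8, -2), (-2, 8, 5), (5, 2, -5), (-5, 8, 2), (2, 8, -5), (-5, 2, 5)
cycles coincide ⇒ equivalent

yes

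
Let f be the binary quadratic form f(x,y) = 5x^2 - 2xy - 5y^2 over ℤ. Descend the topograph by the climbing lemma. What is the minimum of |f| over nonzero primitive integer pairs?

descent: ρ → (-5,2,5)  [lands on river]
river: ρ → (5,8,-2)
river: ρ → (-2,8,5)
river: ρ → (5,2,-5)
river: ρ → (-5,8,2)
river: ρ → (2,8,-5)
closes: descent 1, river 6
min |a| on river = 2

2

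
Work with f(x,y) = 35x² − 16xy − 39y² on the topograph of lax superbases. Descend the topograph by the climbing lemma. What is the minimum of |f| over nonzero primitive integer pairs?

descent: ρ → (-39,16,35)  [lands on river]
river: ρ → (35,54,-20)
river: ρ → (-20,66,17)
river: ρ → (17,70,-12)
river: ρ → (-12,74,5)
river: ρ → (5,66,-68)
river: ρ → (-68,70,3)
river: ρ → (3,74,-20)
river: ρ → (-20,46,45)
river: ρ → (45,44,-21)
river: ρ → (-21,40,49)
river: ρ → (49,58,-12)
river: ρ → (-12,62,39)
river: ρ → (39,16,-35)
river: ρ → (-35,54,20)
river: ρ → (20,66,-17)
river: ρ → (-17,70,12)
river: ρ → (12,74,-5)
river: ρ → (-5,66,68)
river: ρ → (68,70,-3)
river: ρ → (-3,74,20)
river: ρ → (20,46,-45)
river: ρ → (-45,44,21)
river: ρ → (21,40,-49)
river: ρ → (-49,58,12)
river: ρ → (12,62,-39)
closes: descent 1, river 26
min |a| on river = 3

3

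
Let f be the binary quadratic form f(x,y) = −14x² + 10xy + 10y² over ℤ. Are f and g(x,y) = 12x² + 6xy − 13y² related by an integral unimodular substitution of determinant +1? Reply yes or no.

D₁ = 660, D₂ = 660
river cycle of f (length 4): (10, 10, -14), (-14, 18, 6), (6, 18, -14), (-14, 10, 10)
river cycle of g (length 8): (-13, 20, 5), (5, 20, -13), (-13, 6, 12), (12, 18, -7), (-7, 24, 3), (3, 24, -7), (-7, 18, 12), (12, 6, -13)
cycles differ ⇒ inequivalent

no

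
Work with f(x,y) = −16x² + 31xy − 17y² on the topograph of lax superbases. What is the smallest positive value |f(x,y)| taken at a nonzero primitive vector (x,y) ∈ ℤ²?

translate: b→1 (≡-31 mod 32), so (16,-31,17)→(16,1,2)
flip: (16,1,2)→(2,-1,16)
reduced (well bottom): (2,-1,16) with a≤c, −a<b≤a
well minimum |f| = |-2| = 2 (negative-definite)

2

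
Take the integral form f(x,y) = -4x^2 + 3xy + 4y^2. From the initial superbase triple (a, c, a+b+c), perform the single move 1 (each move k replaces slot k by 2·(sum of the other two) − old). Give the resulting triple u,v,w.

start (-4,4,3) = (f(1,0),f(0,1),f(1,1))
replace slot 1: 2·(4+3) − (-4) = 18 → (18,4,3)

18,4,3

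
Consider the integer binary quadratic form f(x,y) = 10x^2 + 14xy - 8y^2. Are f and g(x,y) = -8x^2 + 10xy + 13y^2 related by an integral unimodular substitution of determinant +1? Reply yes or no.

D₁ = 516, D₂ = 516
river cycle of f (length 10): (-8, 18, 6), (6, 18, -8), (-8, 14, 10), (10, 6, -12), (-12, 18, 4), (4, 22, -2), (-2, 22, 4), (4, 18, -12), (-12, 6, 10), (10, 14, -8)
river cycle of g (length 10): (13, 16, -5), (-5, 14, 16), (16, 18, -3), (-3, 18, 16), (16, 14, -5), (-5, 16, 13), (13, 10, -8), (-8, 22, 1), (1, 22, -8), (-8, 10, 13)
cycles differ ⇒ inequivalent

no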